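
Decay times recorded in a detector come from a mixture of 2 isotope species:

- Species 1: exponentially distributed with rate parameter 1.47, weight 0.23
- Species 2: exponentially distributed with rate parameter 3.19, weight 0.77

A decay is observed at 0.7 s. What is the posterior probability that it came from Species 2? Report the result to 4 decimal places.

Apply Bayes' rule: the posterior for each component is proportional to its prior times its likelihood at x.
Exponential densities:
  L_1 = 1.47·e^(−1.47·0.7) = 1.47·e^(−1.0290) = 0.525325
  L_2 = 3.19·e^(−3.19·0.7) = 3.19·e^(−2.2330) = 0.341988
Weight by the priors:
  P(Z=1)·L_1 = 0.23 × 0.525325 = 0.120825
  P(Z=2)·L_2 = 0.77 × 0.341988 = 0.263331
Normaliser: 0.120825 + 0.263331 = 0.384156
Responsibility of Species 2: 0.263331 / 0.384156 ≈ 0.6855

0.6855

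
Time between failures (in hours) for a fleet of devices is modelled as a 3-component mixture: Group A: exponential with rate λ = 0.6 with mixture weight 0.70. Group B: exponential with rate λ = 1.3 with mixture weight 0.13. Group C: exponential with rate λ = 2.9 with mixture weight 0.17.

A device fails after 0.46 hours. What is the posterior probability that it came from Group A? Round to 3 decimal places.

Apply Bayes' rule: the posterior for each component is proportional to its prior times its likelihood at x.
Evaluate each component's likelihood at the observed value:
  f_A = 0.455288
  f_B = 0.714883
  f_C = 0.763922
Unnormalised posteriors:
  P(Z=A)·f_A = 0.70 × 0.455288 = 0.318701
  P(Z=B)·f_B = 0.13 × 0.714883 = 0.0929349
  P(Z=C)·f_C = 0.17 × 0.763922 = 0.129867
Marginal: 0.318701 + 0.0929349 + 0.129867 = 0.541503
P(Group A | data) = 0.318701 / 0.541503 ≈ 0.589

0.589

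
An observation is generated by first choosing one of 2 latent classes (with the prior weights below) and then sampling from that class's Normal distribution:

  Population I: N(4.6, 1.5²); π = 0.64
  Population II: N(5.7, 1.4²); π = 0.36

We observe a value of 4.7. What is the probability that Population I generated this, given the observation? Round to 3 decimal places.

P(component k | x) = w_k·f_k(x) / marginal(x), where marginal(x) = Σ_j w_j·f_j(x).
Evaluate each component's likelihood at the observed value:
  L_I = 0.265371
  L_II = 0.220797
Multiply by the mixture weights:
  w_I·L_I = 0.64 × 0.265371 = 0.169838
  w_II·L_II = 0.36 × 0.220797 = 0.0794868
Sum: 0.169838 + 0.0794868 = 0.249324
P(Population I | 4.7) ≈ 0.681

0.681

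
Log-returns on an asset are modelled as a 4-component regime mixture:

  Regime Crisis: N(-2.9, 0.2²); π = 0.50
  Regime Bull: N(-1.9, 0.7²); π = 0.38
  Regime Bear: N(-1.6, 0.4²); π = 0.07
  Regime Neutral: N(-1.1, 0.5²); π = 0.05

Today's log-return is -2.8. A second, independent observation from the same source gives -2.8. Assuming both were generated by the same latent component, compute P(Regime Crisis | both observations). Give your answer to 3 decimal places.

P(component k | x) = π_k·f_k(x) / marginal(x), where marginal(x) = Σ_j π_j·f_j(x).
Since both observations come from the same component, the likelihood for component k is f_k(x₁)·f_k(x₂).
  p_Crisis = [(1/(0.2·√(2π)))·exp(−(-2.8−-2.9)²/(2·0.2²)) = 1.994711·exp(-0.12500) = 1.76033] × [1.76033] = 3.09875
  p_Bull = [(1/(0.7·√(2π)))·exp(−(-2.8−-1.9)²/(2·0.7²)) = 0.569918·exp(-0.82653) = 0.249376] × [0.249376] = 0.0621883
  p_Bear = [(1/(0.4·√(2π)))·exp(−(-2.8−-1.6)²/(2·0.4²)) = 0.997356·exp(-4.50000) = 0.0110796] × [0.0110796] = 0.000122758
  p_Neutral = [(1/(0.5·√(2π)))·exp(−(-2.8−-1.1)²/(2·0.5²)) = 0.797885·exp(-5.78000) = 0.00246444] × [0.00246444] = 6.07346e-06
Unnormalised posteriors:
  π_Crisis·p_Crisis = 0.50 × 3.09875 = 1.54937
  π_Bull·p_Bull = 0.38 × 0.0621883 = 0.0236316
  π_Bear·p_Bear = 0.07 × 0.000122758 = 8.59306e-06
  π_Neutral·p_Neutral = 0.05 × 6.07346e-06 = 3.03673e-07
Normaliser: 1.54937 + 0.0236316 + 8.59306e-06 + 3.03673e-07 = 1.57302
So the posterior for Regime Crisis is 1.54937 / 1.57302 ≈ 0.985.

0.985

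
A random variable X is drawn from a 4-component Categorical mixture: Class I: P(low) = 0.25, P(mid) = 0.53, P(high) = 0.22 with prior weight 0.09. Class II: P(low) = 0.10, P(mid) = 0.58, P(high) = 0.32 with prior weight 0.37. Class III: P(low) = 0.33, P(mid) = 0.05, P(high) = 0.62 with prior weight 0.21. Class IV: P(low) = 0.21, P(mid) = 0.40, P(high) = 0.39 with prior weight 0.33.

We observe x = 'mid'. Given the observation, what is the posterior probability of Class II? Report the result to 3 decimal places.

0.530

By Bayes' theorem, P(k | x) = P(Z=k) f_k(x) / Σ_j P(Z=j) f_j(x).
Component likelihoods at x = 'mid':
  f_I = 0.53
  f_II = 0.58
  f_III = 0.05
  f_IV = 0.4
Unnormalised posteriors:
  P(Z=I)·f_I = 0.09 × 0.53 = 0.0477
  P(Z=II)·f_II = 0.37 × 0.58 = 0.2146
  P(Z=III)·f_III = 0.21 × 0.05 = 0.0105
  P(Z=IV)·f_IV = 0.33 × 0.4 = 0.132
Normaliser: 0.0477 + 0.2146 + 0.0105 + 0.132 = 0.4048
So the posterior for Class II is 0.2146 / 0.4048 ≈ 0.530.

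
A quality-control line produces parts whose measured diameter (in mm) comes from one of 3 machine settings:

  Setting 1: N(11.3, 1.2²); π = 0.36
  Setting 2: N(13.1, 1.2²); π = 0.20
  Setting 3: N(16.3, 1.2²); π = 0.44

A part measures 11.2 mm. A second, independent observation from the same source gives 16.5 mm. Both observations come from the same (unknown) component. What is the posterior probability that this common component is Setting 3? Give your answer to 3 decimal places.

0.047

Posterior ∝ prior × likelihood, so P(k | x) ∝ π_k f_k(x); normalise over all components.
Since both observations come from the same component, the likelihood for component k is f_k(x₁)·f_k(x₂).
  p_1 = [0.3313] × [2.78091e-05] = 9.21313e-06
  p_2 = [0.0949189] × [0.00600508] = 0.000569996
  p_3 = [3.97655e-05] × [0.327866] = 1.30378e-05
Multiply by the mixture weights:
  π_1·p_1 = 0.36 × 9.21313e-06 = 3.31673e-06
  π_2·p_2 = 0.20 × 0.000569996 = 0.000113999
  π_3·p_3 = 0.44 × 1.30378e-05 = 5.73662e-06
Evidence: 3.31673e-06 + 0.000113999 + 5.73662e-06 = 0.000123053
So the posterior for Setting 3 is 5.73662e-06 / 0.000123053 ≈ 0.047.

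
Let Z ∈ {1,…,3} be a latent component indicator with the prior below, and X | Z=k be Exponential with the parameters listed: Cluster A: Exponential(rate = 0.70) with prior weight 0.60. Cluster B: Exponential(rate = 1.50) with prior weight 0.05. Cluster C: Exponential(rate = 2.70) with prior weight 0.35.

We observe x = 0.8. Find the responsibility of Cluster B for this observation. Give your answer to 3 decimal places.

0.061

By Bayes' theorem, P(k | x) = w_k f_k(x) / Σ_j w_j f_j(x).
Exponential densities:
  f_A = 0.70·e^(−0.70·0.8) = 0.70·e^(−0.5600) = 0.399846
  f_B = 1.50·e^(−1.50·0.8) = 1.50·e^(−1.2000) = 0.451791
  f_C = 2.70·e^(−2.70·0.8) = 2.70·e^(−2.1600) = 0.311378
Multiply by the mixture weights:
  w_A·f_A = 0.60 × 0.399846 = 0.239908
  w_B·f_B = 0.05 × 0.451791 = 0.0225896
  w_C·f_C = 0.35 × 0.311378 = 0.108982
Marginal: 0.239908 + 0.0225896 + 0.108982 = 0.37148
Responsibility of Cluster B: 0.0225896 / 0.37148 ≈ 0.061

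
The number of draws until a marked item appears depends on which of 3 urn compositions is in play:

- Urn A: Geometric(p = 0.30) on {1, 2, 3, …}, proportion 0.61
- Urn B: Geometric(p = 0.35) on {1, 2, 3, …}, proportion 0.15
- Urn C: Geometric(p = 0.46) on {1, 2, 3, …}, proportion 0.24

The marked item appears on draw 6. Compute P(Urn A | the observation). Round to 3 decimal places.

The responsibility of component k is w_k f_k(x) divided by Σ_j w_j f_j(x).
Geometric probabilities:
  p_A = 0.050421
  p_B = 0.0406102
  p_C = 0.0211216
Weight by the priors:
  w_A·p_A = 0.61 × 0.050421 = 0.0307568
  w_B·p_B = 0.15 × 0.0406102 = 0.00609153
  w_C·p_C = 0.24 × 0.0211216 = 0.00506918
Denominator: 0.0307568 + 0.00609153 + 0.00506918 = 0.0419175
So the posterior for Urn A is 0.0307568 / 0.0419175 ≈ 0.734.

0.734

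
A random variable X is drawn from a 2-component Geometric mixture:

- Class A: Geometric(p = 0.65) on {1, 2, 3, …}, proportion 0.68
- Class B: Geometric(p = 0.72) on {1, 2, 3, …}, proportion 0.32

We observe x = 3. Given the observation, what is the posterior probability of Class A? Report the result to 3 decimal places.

Posterior ∝ prior × likelihood, so P(k | x) ∝ P(Z=k) f_k(x); normalise over all components.
Geometric probabilities:
  p_A = 0.079625
  p_B = 0.056448
Weight by the priors:
  P(Z=A)·p_A = 0.68 × 0.079625 = 0.054145
  P(Z=B)·p_B = 0.32 × 0.056448 = 0.0180634
Sum: 0.054145 + 0.0180634 = 0.0722084
P(Class A | 3) ≈ 0.750

0.750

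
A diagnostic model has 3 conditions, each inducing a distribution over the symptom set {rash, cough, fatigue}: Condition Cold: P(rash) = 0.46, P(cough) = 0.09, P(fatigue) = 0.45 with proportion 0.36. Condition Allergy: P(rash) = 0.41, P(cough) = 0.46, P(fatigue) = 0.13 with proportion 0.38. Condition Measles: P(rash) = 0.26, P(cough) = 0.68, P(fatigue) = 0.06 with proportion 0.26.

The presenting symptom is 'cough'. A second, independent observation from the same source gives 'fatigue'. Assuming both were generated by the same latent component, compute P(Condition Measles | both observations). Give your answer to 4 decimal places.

P(component k | x) = π_k·f_k(x) / marginal(x), where marginal(x) = Σ_j π_j·f_j(x).
Since both observations come from the same component, the likelihood for component k is f_k(x₁)·f_k(x₂).
  p_Cold = [P(cough | comp) = 0.09] × [0.45] = 0.0405
  p_Allergy = [P(cough | comp) = 0.46] × [0.13] = 0.0598
  p_Measles = [P(cough | comp) = 0.68] × [0.06] = 0.0408
Prior × likelihood for each component:
  π_Cold·p_Cold = 0.36 × 0.0405 = 0.01458
  π_Allergy·p_Allergy = 0.38 × 0.0598 = 0.022724
  π_Measles·p_Measles = 0.26 × 0.0408 = 0.010608
Normaliser: 0.01458 + 0.022724 + 0.010608 = 0.047912
P(Condition Measles | x) ≈ 0.2214

0.2214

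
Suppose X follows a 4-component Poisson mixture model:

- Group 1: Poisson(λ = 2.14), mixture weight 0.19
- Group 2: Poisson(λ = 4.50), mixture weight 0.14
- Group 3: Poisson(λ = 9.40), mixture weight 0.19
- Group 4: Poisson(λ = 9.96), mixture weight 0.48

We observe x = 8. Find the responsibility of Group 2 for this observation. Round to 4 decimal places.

0.0763

P(component k | x) = w_k·f_k(x) / marginal(x), where marginal(x) = Σ_j w_j·f_j(x).
Component likelihoods at x = 8:
  p_1 = 0.00128351
  p_2 = 0.0463292
  p_3 = 0.125065
  p_4 = 0.113496
Prior × likelihood for each component:
  w_1·p_1 = 0.19 × 0.00128351 = 0.000243867
  w_2·p_2 = 0.14 × 0.0463292 = 0.00648608
  w_3·p_3 = 0.19 × 0.125065 = 0.0237623
  w_4·p_4 = 0.48 × 0.113496 = 0.0544782
Denominator: 0.000243867 + 0.00648608 + 0.0237623 + 0.0544782 = 0.0849704
P(Group 2 | x) ≈ 0.0763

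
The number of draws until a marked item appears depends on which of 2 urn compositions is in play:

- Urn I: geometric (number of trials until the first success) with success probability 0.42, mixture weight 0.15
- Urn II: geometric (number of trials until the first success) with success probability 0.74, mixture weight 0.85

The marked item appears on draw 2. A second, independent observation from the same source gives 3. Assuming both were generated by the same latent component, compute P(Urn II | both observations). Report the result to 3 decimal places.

0.613

The responsibility of component k is w_k f_k(x) divided by Σ_j w_j f_j(x).
Since both observations come from the same component, the likelihood for component k is f_k(x₁)·f_k(x₂).
  L_I = [0.42·(1−0.42)^1 = 0.42·0.58 = 0.2436] × [0.141288] = 0.0344178
  L_II = [0.74·(1−0.74)^1 = 0.74·0.26 = 0.1924] × [0.050024] = 0.00962462
Weight by the priors:
  w_I·L_I = 0.15 × 0.0344178 = 0.00516266
  w_II·L_II = 0.85 × 0.00962462 = 0.00818092
Sum: 0.00516266 + 0.00818092 = 0.0133436
Responsibility of Urn II: 0.00818092 / 0.0133436 ≈ 0.613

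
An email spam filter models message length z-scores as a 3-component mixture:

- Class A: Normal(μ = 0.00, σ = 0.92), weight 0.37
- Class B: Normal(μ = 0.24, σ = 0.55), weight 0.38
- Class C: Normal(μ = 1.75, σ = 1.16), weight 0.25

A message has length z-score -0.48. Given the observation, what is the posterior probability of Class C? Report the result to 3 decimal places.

Posterior ∝ prior × likelihood, so P(k | x) ∝ P(Z=k) f_k(x); normalise over all components.
Component likelihoods at x = -0.48:
  L_A = 0.378453
  L_B = 0.307906
  L_C = 0.0541934
Weight by the priors:
  P(Z=A)·L_A = 0.37 × 0.378453 = 0.140028
  P(Z=B)·L_B = 0.38 × 0.307906 = 0.117004
  P(Z=C)·L_C = 0.25 × 0.0541934 = 0.0135484
Evidence: 0.140028 + 0.117004 + 0.0135484 = 0.27058
P(Class C | -0.48) ≈ 0.050

0.050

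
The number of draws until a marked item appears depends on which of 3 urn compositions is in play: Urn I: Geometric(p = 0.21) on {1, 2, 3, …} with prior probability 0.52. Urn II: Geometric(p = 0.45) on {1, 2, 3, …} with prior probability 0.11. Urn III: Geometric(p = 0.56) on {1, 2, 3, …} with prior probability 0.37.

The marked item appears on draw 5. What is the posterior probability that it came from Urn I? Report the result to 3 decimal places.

0.776

P(component k | x) = π_k·f_k(x) / marginal(x), where marginal(x) = Σ_j π_j·f_j(x).
Evaluate each component's likelihood at the observed value:
  L_I = 0.21·(1−0.21)^4 = 0.21·0.389501 = 0.0817952
  L_II = 0.45·(1−0.45)^4 = 0.45·0.0915063 = 0.0411778
  L_III = 0.56·(1−0.56)^4 = 0.56·0.037481 = 0.0209893
Weight by the priors:
  π_I·L_I = 0.52 × 0.0817952 = 0.0425335
  π_II·L_II = 0.11 × 0.0411778 = 0.00452956
  π_III·L_III = 0.37 × 0.0209893 = 0.00776605
Normaliser: 0.0425335 + 0.00452956 + 0.00776605 = 0.0548291
P(Urn I | data) ≈ 0.776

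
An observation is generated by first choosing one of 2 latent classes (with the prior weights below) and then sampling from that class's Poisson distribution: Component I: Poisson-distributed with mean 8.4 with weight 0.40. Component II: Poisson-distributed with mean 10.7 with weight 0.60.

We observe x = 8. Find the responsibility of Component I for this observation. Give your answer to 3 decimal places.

By Bayes' theorem, P(k | x) = π_k f_k(x) / Σ_j π_j f_j(x).
Component likelihoods at x = 8:
  p_I = e^(−8.4)·8.4^8/8! = 0.138242
  p_II = e^(−10.7)·10.7^8/8! = 0.0960724
Multiply by the mixture weights:
  π_I·p_I = 0.40 × 0.138242 = 0.0552968
  π_II·p_II = 0.60 × 0.0960724 = 0.0576435
Marginal: 0.0552968 + 0.0576435 = 0.11294
So the posterior for Component I is 0.0552968 / 0.11294 ≈ 0.490.

0.490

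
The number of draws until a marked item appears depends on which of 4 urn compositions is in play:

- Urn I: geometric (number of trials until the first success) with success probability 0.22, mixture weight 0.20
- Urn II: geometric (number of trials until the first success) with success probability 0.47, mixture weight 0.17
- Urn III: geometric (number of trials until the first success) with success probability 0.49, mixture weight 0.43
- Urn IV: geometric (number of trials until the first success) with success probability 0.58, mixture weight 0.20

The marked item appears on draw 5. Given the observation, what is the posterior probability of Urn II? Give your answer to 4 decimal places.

0.1558

P(component k | x) = w_k·f_k(x) / marginal(x), where marginal(x) = Σ_j w_j·f_j(x).
Component likelihoods at x = 5:
  L_I = 0.22·(1−0.22)^4 = 0.22·0.370151 = 0.0814331
  L_II = 0.47·(1−0.47)^4 = 0.47·0.0789048 = 0.0370853
  L_III = 0.49·(1−0.49)^4 = 0.49·0.067652 = 0.0331495
  L_IV = 0.58·(1−0.58)^4 = 0.58·0.031117 = 0.0180478
Prior × likelihood for each component:
  w_I·L_I = 0.20 × 0.0814331 = 0.0162866
  w_II·L_II = 0.17 × 0.0370853 = 0.00630449
  w_III·L_III = 0.43 × 0.0331495 = 0.0142543
  w_IV·L_IV = 0.20 × 0.0180478 = 0.00360957
Evidence: 0.0162866 + 0.00630449 + 0.0142543 + 0.00360957 = 0.040455
P(Urn II | 5) = 0.00630449 / 0.040455 ≈ 0.1558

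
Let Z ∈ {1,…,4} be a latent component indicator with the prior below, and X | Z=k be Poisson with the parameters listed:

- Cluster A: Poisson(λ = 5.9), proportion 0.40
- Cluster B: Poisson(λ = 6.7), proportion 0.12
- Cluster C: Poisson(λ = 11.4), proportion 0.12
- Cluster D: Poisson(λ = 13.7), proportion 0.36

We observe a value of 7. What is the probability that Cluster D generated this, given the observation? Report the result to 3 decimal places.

Apply Bayes' rule: the posterior for each component is proportional to its prior times its likelihood at x.
Evaluate each component's likelihood at the observed value:
  L_A = e^(−5.9)·5.9^7/7! = 0.135268
  L_B = e^(−6.7)·6.7^7/7! = 0.14802
  L_C = e^(−11.4)·11.4^7/7! = 0.0555836
  L_D = e^(−13.7)·13.7^7/7! = 0.0201734
Weight by the priors:
  π_A·L_A = 0.40 × 0.135268 = 0.0541073
  π_B·L_B = 0.12 × 0.14802 = 0.0177624
  π_C·L_C = 0.12 × 0.0555836 = 0.00667003
  π_D·L_D = 0.36 × 0.0201734 = 0.00726242
Normaliser: 0.0541073 + 0.0177624 + 0.00667003 + 0.00726242 = 0.0858022
P(Cluster D | data) = 0.00726242 / 0.0858022 ≈ 0.085

0.085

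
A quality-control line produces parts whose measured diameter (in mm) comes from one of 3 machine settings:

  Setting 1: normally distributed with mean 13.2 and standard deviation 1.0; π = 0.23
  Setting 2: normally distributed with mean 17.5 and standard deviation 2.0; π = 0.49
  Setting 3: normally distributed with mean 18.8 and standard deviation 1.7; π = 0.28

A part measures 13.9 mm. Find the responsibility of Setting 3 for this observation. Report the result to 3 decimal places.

Apply Bayes' rule: the posterior for each component is proportional to its prior times its likelihood at x.
Normal densities:
  L_1 = (1/(1.0·√(2π)))·exp(−(13.9−13.2)²/(2·1.0²)) = 0.398942·exp(-0.24500) = 0.312254
  L_2 = (1/(2.0·√(2π)))·exp(−(13.9−17.5)²/(2·2.0²)) = 0.199471·exp(-1.62000) = 0.0394751
  L_3 = (1/(1.7·√(2π)))·exp(−(13.9−18.8)²/(2·1.7²)) = 0.234672·exp(-4.15398) = 0.00368477
Unnormalised posteriors:
  π_1·L_1 = 0.23 × 0.312254 = 0.0718184
  π_2·L_2 = 0.49 × 0.0394751 = 0.0193428
  π_3·L_3 = 0.28 × 0.00368477 = 0.00103174
Sum: 0.0718184 + 0.0193428 + 0.00103174 = 0.0921929
So the posterior for Setting 3 is 0.00103174 / 0.0921929 ≈ 0.011.

0.011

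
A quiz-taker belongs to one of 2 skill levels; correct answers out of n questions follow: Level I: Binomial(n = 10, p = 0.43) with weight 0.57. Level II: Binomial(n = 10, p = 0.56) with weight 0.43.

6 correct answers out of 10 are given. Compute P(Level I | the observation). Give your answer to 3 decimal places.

0.433

P(component k | x) = w_k·f_k(x) / marginal(x), where marginal(x) = Σ_j w_j·f_j(x).
Binomial probabilities:
  f_I = C(10,6)·0.43^6·0.57^4 = 210·0.00632136·0.10556 = 0.140129
  f_II = C(10,6)·0.56^6·0.44^4 = 210·0.030841·0.037481 = 0.242749
Unnormalised posteriors:
  w_I·f_I = 0.57 × 0.140129 = 0.0798738
  w_II·f_II = 0.43 × 0.242749 = 0.104382
Sum: 0.0798738 + 0.104382 = 0.184256
Responsibility of Level I: 0.0798738 / 0.184256 ≈ 0.433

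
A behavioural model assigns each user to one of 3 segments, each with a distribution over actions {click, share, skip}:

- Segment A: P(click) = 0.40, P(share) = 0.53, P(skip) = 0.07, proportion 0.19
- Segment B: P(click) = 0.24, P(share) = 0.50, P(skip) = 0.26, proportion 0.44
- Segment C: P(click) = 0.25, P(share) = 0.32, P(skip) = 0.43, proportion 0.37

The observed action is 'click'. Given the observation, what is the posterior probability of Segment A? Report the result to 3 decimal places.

0.277

Posterior ∝ prior × likelihood, so P(k | x) ∝ w_k f_k(x); normalise over all components.
Component likelihoods at x = 'click':
  p_A = 0.4
  p_B = 0.24
  p_C = 0.25
Prior × likelihood for each component:
  w_A·p_A = 0.19 × 0.4 = 0.076
  w_B·p_B = 0.44 × 0.24 = 0.1056
  w_C·p_C = 0.37 × 0.25 = 0.0925
Denominator: 0.076 + 0.1056 + 0.0925 = 0.2741
Responsibility of Segment A: 0.076 / 0.2741 ≈ 0.277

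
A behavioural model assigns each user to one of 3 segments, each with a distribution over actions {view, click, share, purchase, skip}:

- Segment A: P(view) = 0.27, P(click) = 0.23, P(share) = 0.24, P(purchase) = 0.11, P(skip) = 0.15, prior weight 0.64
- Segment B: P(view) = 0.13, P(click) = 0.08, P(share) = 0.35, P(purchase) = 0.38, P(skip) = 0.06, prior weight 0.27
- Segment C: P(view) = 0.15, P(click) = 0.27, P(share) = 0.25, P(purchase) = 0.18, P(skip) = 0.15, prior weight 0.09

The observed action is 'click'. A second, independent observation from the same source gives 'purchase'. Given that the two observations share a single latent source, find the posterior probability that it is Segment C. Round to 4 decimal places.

P(component k | x) = w_k·f_k(x) / marginal(x), where marginal(x) = Σ_j w_j·f_j(x).
Since both observations come from the same component, the likelihood for component k is f_k(x₁)·f_k(x₂).
  p_A = [P(click | comp) = 0.23] × [0.11] = 0.0253
  p_B = [P(click | comp) = 0.08] × [0.38] = 0.0304
  p_C = [P(click | comp) = 0.27] × [0.18] = 0.0486
Weight by the priors:
  w_A·p_A = 0.64 × 0.0253 = 0.016192
  w_B·p_B = 0.27 × 0.0304 = 0.008208
  w_C·p_C = 0.09 × 0.0486 = 0.004374
Sum: 0.016192 + 0.008208 + 0.004374 = 0.028774
P(Segment C | data) = 0.004374 / 0.028774 ≈ 0.1520

0.1520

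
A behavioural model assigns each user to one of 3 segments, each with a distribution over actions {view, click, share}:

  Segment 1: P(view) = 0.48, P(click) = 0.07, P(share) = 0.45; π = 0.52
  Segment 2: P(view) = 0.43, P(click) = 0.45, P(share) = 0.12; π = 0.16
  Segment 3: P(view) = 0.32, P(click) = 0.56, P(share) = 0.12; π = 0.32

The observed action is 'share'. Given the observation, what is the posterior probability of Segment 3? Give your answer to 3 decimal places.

Posterior ∝ prior × likelihood, so P(k | x) ∝ π_k f_k(x); normalise over all components.
Component likelihoods at x = 'share':
  L_1 = P(share | comp) = 0.45
  L_2 = P(share | comp) = 0.12
  L_3 = P(share | comp) = 0.12
Prior × likelihood for each component:
  π_1·L_1 = 0.52 × 0.45 = 0.234
  π_2·L_2 = 0.16 × 0.12 = 0.0192
  π_3·L_3 = 0.32 × 0.12 = 0.0384
Normaliser: 0.234 + 0.0192 + 0.0384 = 0.2916
P(Segment 3 | 'share') = 0.0384 / 0.2916 ≈ 0.132

0.132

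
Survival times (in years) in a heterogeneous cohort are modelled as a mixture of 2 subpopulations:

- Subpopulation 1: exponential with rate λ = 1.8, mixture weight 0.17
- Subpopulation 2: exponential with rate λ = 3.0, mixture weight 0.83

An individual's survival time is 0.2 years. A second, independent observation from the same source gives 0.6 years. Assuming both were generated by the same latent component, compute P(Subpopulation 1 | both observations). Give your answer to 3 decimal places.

0.161

Apply Bayes' rule: the posterior for each component is proportional to its prior times its likelihood at x.
Since both observations come from the same component, the likelihood for component k is f_k(x₁)·f_k(x₂).
  L_1 = [1.25582] × [0.611272] = 0.767646
  L_2 = [1.64643] × [0.495897] = 0.816462
Weight by the priors:
  w_1·L_1 = 0.17 × 0.767646 = 0.1305
  w_2·L_2 = 0.83 × 0.816462 = 0.677663
Sum: 0.1305 + 0.677663 = 0.808163
P(Subpopulation 1 | data) = 0.1305 / 0.808163 ≈ 0.161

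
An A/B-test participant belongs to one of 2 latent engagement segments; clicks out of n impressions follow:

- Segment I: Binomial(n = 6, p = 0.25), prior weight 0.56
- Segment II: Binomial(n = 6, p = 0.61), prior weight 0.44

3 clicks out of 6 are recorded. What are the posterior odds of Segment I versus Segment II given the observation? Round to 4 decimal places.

0.6231

The posterior odds equal the prior odds times the likelihood ratio: (π_i/π_j)·(f_i(x)/f_j(x)).
Component likelihoods at x = 3 clicks out of 6:
  L_I = 0.131836
  L_II = 0.269286
Odds = (0.56/0.44) × (0.131836/0.269286) = 1.27273 × 0.489576 ≈ 0.6231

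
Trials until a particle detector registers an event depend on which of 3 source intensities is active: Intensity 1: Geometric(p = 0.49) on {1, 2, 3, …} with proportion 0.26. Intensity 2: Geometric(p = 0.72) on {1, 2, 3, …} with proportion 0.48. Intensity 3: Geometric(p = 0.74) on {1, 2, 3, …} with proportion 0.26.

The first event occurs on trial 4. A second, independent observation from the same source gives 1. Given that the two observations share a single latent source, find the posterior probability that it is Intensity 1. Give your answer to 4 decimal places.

0.5097

Posterior ∝ prior × likelihood, so P(k | x) ∝ π_k f_k(x); normalise over all components.
Since both observations come from the same component, the likelihood for component k is f_k(x₁)·f_k(x₂).
  p_1 = [0.49·(1−0.49)^3 = 0.49·0.132651 = 0.064999] × [0.49] = 0.0318495
  p_2 = [0.72·(1−0.72)^3 = 0.72·0.021952 = 0.0158054] × [0.72] = 0.0113799
  p_3 = [0.74·(1−0.74)^3 = 0.74·0.017576 = 0.0130062] × [0.74] = 0.00962462
Unnormalised posteriors:
  π_1·p_1 = 0.26 × 0.0318495 = 0.00828087
  π_2·p_2 = 0.48 × 0.0113799 = 0.00546236
  π_3·p_3 = 0.26 × 0.00962462 = 0.0025024
Denominator: 0.00828087 + 0.00546236 + 0.0025024 = 0.0162456
Responsibility of Intensity 1: 0.00828087 / 0.0162456 ≈ 0.5097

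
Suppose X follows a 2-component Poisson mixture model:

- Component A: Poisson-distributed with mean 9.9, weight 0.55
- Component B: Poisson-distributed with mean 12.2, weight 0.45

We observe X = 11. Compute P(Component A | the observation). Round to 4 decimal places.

0.5505

Posterior ∝ prior × likelihood, so P(k | x) ∝ π_k f_k(x); normalise over all components.
Poisson probabilities:
  L_A = e^(−9.9)·9.9^11/11! = 0.112542
  L_B = e^(−12.2)·12.2^11/11! = 0.112308
Prior × likelihood for each component:
  π_A·L_A = 0.55 × 0.112542 = 0.0618983
  π_B·L_B = 0.45 × 0.112308 = 0.0505385
Evidence: 0.0618983 + 0.0505385 = 0.112437
Responsibility of Component A: 0.0618983 / 0.112437 ≈ 0.5505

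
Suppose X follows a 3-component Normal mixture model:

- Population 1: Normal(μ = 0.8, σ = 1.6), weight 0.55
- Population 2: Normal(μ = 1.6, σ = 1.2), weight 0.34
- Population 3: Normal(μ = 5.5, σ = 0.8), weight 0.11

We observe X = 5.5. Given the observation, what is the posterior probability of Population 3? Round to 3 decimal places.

By Bayes' theorem, P(k | x) = π_k f_k(x) / Σ_j π_j f_j(x).
Evaluate each component's likelihood at the observed value:
  f_1 = 0.00333462
  f_2 = 0.00169087
  f_3 = 0.498678
Weight by the priors:
  π_1·f_1 = 0.55 × 0.00333462 = 0.00183404
  π_2·f_2 = 0.34 × 0.00169087 = 0.000574897
  π_3·f_3 = 0.11 × 0.498678 = 0.0548546
Denominator: 0.00183404 + 0.000574897 + 0.0548546 = 0.0572635
So the posterior for Population 3 is 0.0548546 / 0.0572635 ≈ 0.958.

0.958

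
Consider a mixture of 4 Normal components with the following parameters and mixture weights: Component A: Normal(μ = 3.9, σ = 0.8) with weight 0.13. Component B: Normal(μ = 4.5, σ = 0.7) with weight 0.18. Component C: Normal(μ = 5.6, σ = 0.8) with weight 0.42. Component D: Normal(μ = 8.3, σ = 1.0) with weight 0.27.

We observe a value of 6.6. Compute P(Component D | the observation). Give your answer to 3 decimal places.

P(component k | x) = π_k·f_k(x) / marginal(x), where marginal(x) = Σ_j π_j·f_j(x).
Component likelihoods at x = 6.6:
  f_A = 0.0016764
  f_B = 0.00633121
  f_C = 0.228311
  f_D = 0.0940491
Weight by the priors:
  π_A·f_A = 0.13 × 0.0016764 = 0.000217932
  π_B·f_B = 0.18 × 0.00633121 = 0.00113962
  π_C·f_C = 0.42 × 0.228311 = 0.0958908
  π_D·f_D = 0.27 × 0.0940491 = 0.0253933
Evidence: 0.000217932 + 0.00113962 + 0.0958908 + 0.0253933 = 0.122642
P(Component D | x) ≈ 0.207

0.207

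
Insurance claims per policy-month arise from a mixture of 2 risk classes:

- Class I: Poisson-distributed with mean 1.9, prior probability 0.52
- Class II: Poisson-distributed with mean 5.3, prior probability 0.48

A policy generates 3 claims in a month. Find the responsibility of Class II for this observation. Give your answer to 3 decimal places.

The responsibility of component k is w_k f_k(x) divided by Σ_j w_j f_j(x).
Evaluate each component's likelihood at the observed value:
  L_I = e^(−1.9)·1.9^3/3! = 0.170982
  L_II = e^(−5.3)·5.3^3/3! = 0.123856
Prior × likelihood for each component:
  w_I·L_I = 0.52 × 0.170982 = 0.0889106
  w_II·L_II = 0.48 × 0.123856 = 0.0594507
Normaliser: 0.0889106 + 0.0594507 = 0.148361
Responsibility of Class II: 0.0594507 / 0.148361 ≈ 0.401

0.401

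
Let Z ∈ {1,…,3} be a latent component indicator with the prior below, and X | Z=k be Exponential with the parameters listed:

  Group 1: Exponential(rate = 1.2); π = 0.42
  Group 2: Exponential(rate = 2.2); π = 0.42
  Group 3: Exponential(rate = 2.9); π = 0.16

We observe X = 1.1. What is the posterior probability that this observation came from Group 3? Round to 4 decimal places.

0.0810

Apply Bayes' rule: the posterior for each component is proportional to its prior times its likelihood at x.
Exponential densities:
  p_1 = 0.320562
  p_2 = 0.195628
  p_3 = 0.119398
Weight by the priors:
  π_1·p_1 = 0.42 × 0.320562 = 0.134636
  π_2·p_2 = 0.42 × 0.195628 = 0.0821636
  π_3·p_3 = 0.16 × 0.119398 = 0.0191037
Normaliser: 0.134636 + 0.0821636 + 0.0191037 = 0.235904
So the posterior for Group 3 is 0.0191037 / 0.235904 ≈ 0.0810.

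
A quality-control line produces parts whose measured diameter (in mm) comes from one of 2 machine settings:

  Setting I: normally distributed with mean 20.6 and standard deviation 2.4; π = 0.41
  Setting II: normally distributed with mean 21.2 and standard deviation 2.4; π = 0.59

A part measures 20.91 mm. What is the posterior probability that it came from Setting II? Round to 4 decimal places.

Apply Bayes' rule: the posterior for each component is proportional to its prior times its likelihood at x.
Component likelihoods at x = 20.91 mm:
  p_I = (1/(2.4·√(2π)))·exp(−(20.91−20.6)²/(2·2.4²)) = 0.166226·exp(-0.00834) = 0.164845
  p_II = (1/(2.4·√(2π)))·exp(−(20.91−21.2)²/(2·2.4²)) = 0.166226·exp(-0.00730) = 0.165017
Multiply by the mixture weights:
  P(Z=I)·p_I = 0.41 × 0.164845 = 0.0675865
  P(Z=II)·p_II = 0.59 × 0.165017 = 0.0973599
Evidence: 0.0675865 + 0.0973599 = 0.164946
So the posterior for Setting II is 0.0973599 / 0.164946 ≈ 0.5903.

0.5903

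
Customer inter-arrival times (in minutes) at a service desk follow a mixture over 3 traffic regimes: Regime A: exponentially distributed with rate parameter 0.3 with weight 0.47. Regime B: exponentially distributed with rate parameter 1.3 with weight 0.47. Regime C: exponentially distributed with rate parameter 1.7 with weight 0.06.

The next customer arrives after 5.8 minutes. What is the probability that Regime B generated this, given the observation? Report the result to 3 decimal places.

The responsibility of component k is π_k f_k(x) divided by Σ_j π_j f_j(x).
Exponential densities:
  f_A = 0.0526561
  f_B = 0.000690817
  f_C = 8.8778e-05
Unnormalised posteriors:
  π_A·f_A = 0.47 × 0.0526561 = 0.0247484
  π_B·f_B = 0.47 × 0.000690817 = 0.000324684
  π_C·f_C = 0.06 × 8.8778e-05 = 5.32668e-06
Sum: 0.0247484 + 0.000324684 + 5.32668e-06 = 0.0250784
P(Regime B | data) ≈ 0.013

0.013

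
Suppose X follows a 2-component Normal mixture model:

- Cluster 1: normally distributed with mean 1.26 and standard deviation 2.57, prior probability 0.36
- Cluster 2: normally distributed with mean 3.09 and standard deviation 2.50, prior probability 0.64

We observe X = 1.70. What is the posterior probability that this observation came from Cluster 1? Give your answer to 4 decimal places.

0.3863

By Bayes' theorem, P(k | x) = π_k f_k(x) / Σ_j π_j f_j(x).
Evaluate each component's likelihood at the observed value:
  f_1 = (1/(2.57·√(2π)))·exp(−(1.70−1.26)²/(2·2.57²)) = 0.155230·exp(-0.01466) = 0.152972
  f_2 = (1/(2.50·√(2π)))·exp(−(1.70−3.09)²/(2·2.50²)) = 0.159577·exp(-0.15457) = 0.136723
Weight by the priors:
  π_1·f_1 = 0.36 × 0.152972 = 0.0550699
  π_2·f_2 = 0.64 × 0.136723 = 0.0875028
Normaliser: 0.0550699 + 0.0875028 = 0.142573
Responsibility of Cluster 1: 0.0550699 / 0.142573 ≈ 0.3863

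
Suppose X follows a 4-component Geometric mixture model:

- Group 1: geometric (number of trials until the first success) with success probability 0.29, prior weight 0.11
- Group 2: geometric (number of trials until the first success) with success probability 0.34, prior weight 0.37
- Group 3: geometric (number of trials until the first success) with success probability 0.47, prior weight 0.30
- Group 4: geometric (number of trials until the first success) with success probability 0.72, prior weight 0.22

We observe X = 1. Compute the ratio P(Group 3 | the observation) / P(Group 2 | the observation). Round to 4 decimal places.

The posterior odds equal the prior odds times the likelihood ratio: (π_i/π_j)·(f_i(x)/f_j(x)).
Evaluate each component's likelihood at the observed value:
  L_1 = 0.29
  L_2 = 0.34
  L_3 = 0.47
  L_4 = 0.72
Odds = (0.30/0.37) × (0.47/0.34) = 0.810811 × 1.38235 ≈ 1.1208

1.1208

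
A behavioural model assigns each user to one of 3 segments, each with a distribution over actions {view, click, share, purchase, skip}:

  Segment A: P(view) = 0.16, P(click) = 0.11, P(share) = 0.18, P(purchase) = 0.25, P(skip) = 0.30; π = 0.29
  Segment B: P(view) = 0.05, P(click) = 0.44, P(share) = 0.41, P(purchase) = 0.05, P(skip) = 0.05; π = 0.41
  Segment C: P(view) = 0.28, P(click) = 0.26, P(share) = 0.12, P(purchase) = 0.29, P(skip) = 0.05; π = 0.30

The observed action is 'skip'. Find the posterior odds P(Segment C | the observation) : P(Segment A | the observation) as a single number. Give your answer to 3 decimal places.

Posterior odds = (π_i f_i(x)) / (π_j f_j(x)); the normalising sum cancels.
Evaluate each component's likelihood at the observed value:
  L_A = 0.3
  L_B = 0.05
  L_C = 0.05
Odds = (0.30/0.29) × (0.05/0.3) = 1.03448 × 0.166667 ≈ 0.172

0.172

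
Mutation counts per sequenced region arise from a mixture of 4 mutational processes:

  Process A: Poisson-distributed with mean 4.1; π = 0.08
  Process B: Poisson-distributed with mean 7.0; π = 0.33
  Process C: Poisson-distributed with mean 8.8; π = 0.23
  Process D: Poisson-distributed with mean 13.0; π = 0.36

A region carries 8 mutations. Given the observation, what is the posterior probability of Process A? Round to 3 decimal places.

0.028

Posterior ∝ prior × likelihood, so P(k | x) ∝ π_k f_k(x); normalise over all components.
Component likelihoods at x = 8 mutations:
  f_A = e^(−4.1)·4.1^8/8! = 0.0328203
  f_B = e^(−7.0)·7.0^8/8! = 0.130377
  f_C = e^(−8.8)·8.8^8/8! = 0.134446
  f_D = e^(−13.0)·13.0^8/8! = 0.0457297
Multiply by the mixture weights:
  π_A·f_A = 0.08 × 0.0328203 = 0.00262563
  π_B·f_B = 0.33 × 0.130377 = 0.0430246
  π_C·f_C = 0.23 × 0.134446 = 0.0309227
  π_D·f_D = 0.36 × 0.0457297 = 0.0164627
Denominator: 0.00262563 + 0.0430246 + 0.0309227 + 0.0164627 = 0.0930355
Responsibility of Process A: 0.00262563 / 0.0930355 ≈ 0.028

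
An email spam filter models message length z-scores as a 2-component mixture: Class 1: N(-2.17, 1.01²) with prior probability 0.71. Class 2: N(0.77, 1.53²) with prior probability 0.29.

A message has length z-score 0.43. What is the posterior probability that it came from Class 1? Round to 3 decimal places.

0.122

Apply Bayes' rule: the posterior for each component is proportional to its prior times its likelihood at x.
Evaluate each component's likelihood at the observed value:
  p_1 = 0.0143746
  p_2 = 0.254387
Prior × likelihood for each component:
  P(Z=1)·p_1 = 0.71 × 0.0143746 = 0.010206
  P(Z=2)·p_2 = 0.29 × 0.254387 = 0.0737723
Denominator: 0.010206 + 0.0737723 = 0.0839783
P(Class 1 | the observation) ≈ 0.122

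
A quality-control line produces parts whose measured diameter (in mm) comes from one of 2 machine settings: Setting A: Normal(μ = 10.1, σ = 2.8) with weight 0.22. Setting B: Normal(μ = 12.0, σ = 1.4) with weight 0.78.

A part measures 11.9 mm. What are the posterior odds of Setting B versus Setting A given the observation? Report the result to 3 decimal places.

8.696

Posterior odds = (w_i f_i(x)) / (w_j f_j(x)); the normalising sum cancels.
Normal densities:
  p_A = 0.115881
  p_B = 0.284233
Posterior odds = (w_B·p_B) / (w_A·p_A) = (0.78·0.284233) / (0.22·0.115881) = 0.221702 / 0.0254938 ≈ 8.696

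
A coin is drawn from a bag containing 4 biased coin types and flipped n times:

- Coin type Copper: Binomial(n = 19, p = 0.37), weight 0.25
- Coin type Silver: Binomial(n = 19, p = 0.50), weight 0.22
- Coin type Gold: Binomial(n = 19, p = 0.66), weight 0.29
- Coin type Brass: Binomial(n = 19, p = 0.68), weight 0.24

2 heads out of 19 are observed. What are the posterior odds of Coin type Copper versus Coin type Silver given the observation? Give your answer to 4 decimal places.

31.6432

Only the two components matter; the odds are (w_i f_i(x)) / (w_j f_j(x)).
Evaluate each component's likelihood at the observed value:
  L_Copper = 0.00908215
  L_Silver = 0.000326157
  L_Gold = 8.07654e-07
  L_Brass = 3.05889e-07
Posterior odds = (w_Copper·L_Copper) / (w_Silver·L_Silver) = (0.25·0.00908215) / (0.22·0.000326157) = 0.00227054 / 7.17545e-05 ≈ 31.6432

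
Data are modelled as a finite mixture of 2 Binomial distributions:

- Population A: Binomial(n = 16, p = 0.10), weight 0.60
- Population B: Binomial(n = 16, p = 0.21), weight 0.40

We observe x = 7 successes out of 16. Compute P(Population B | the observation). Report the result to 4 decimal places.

By Bayes' theorem, P(k | x) = π_k f_k(x) / Σ_j π_j f_j(x).
Component likelihoods at x = 7 successes out of 16:
  L_A = C(16,7)·0.10^7·0.90^9 = 11440·1e-07·0.38742 = 0.000443209
  L_B = C(16,7)·0.21^7·0.79^9 = 11440·1.80109e-05·0.119852 = 0.0246948
Weight by the priors:
  π_A·L_A = 0.60 × 0.000443209 = 0.000265925
  π_B·L_B = 0.40 × 0.0246948 = 0.00987791
Marginal: 0.000265925 + 0.00987791 = 0.0101438
Responsibility of Population B: 0.00987791 / 0.0101438 ≈ 0.9738

0.9738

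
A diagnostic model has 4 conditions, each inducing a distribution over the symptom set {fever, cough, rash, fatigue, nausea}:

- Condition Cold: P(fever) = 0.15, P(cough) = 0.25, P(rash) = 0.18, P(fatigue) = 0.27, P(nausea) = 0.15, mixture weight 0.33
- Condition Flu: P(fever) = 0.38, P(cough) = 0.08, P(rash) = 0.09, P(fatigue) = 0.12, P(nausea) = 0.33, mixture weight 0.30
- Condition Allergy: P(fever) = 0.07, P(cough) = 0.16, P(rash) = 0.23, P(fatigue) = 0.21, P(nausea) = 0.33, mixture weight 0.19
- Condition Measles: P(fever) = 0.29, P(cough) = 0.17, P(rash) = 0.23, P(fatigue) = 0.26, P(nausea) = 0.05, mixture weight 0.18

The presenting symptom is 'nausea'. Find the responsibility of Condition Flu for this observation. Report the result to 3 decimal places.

Apply Bayes' rule: the posterior for each component is proportional to its prior times its likelihood at x.
Categorical probabilities:
  f_Cold = 0.15
  f_Flu = 0.33
  f_Allergy = 0.33
  f_Measles = 0.05
Prior × likelihood for each component:
  π_Cold·f_Cold = 0.33 × 0.15 = 0.0495
  π_Flu·f_Flu = 0.30 × 0.33 = 0.099
  π_Allergy·f_Allergy = 0.19 × 0.33 = 0.0627
  π_Measles·f_Measles = 0.18 × 0.05 = 0.009
Evidence: 0.0495 + 0.099 + 0.0627 + 0.009 = 0.2202
Responsibility of Condition Flu: 0.099 / 0.2202 ≈ 0.450

0.450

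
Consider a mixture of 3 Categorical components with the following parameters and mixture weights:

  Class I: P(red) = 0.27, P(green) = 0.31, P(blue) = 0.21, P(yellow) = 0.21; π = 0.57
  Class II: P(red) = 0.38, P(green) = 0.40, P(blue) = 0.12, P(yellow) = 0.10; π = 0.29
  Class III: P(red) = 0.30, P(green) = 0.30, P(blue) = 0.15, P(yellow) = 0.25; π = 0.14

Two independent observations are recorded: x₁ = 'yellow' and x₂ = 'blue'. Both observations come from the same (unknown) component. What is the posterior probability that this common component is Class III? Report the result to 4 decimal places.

P(component k | x) = w_k·f_k(x) / marginal(x), where marginal(x) = Σ_j w_j·f_j(x).
Since both observations come from the same component, the likelihood for component k is f_k(x₁)·f_k(x₂).
  f_I = [P(yellow | comp) = 0.21] × [0.21] = 0.0441
  f_II = [P(yellow | comp) = 0.10] × [0.12] = 0.012
  f_III = [P(yellow | comp) = 0.25] × [0.15] = 0.0375
Weight by the priors:
  w_I·f_I = 0.57 × 0.0441 = 0.025137
  w_II·f_II = 0.29 × 0.012 = 0.00348
  w_III·f_III = 0.14 × 0.0375 = 0.00525
Denominator: 0.025137 + 0.00348 + 0.00525 = 0.033867
P(Class III | data) ≈ 0.1550

0.1550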